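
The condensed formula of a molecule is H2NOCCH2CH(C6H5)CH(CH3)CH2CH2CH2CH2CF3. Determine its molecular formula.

C16H22F3NO

Atom tally by fragment:
  H2NOCCH2 → C:2 H:4 O:1 N:1
  CH(C6H5) → C:7 H:6
  CH(CH3) → C:2 H:4
  CH2 → C:1 H:2
  CH2 → C:1 H:2
  CH2 → C:1 H:2
  CH2CF3 → C:2 H:2 F:3
Element totals:
  C: 16
  H: 22
  F: 3
  N: 1
  O: 1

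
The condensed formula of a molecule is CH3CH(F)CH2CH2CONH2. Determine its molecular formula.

C5H10FNO

Element totals:
  C: 5
  H: 10
  F: 1
  N: 1
  O: 1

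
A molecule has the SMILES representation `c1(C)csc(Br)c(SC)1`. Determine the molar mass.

Atom tally by fragment:
  thiophene ring core → C:4 H:4 S:1
  (− 3 ring H displaced by substituents)
  + CH3 → C:1 H:3
  + Br → Br:1
  + SCH3 → C:1 H:3 S:1
Element totals:
  C: 6
  H: 7
  Br: 1
  S: 2
Molecular formula: C6H7BrS2.
  M = 6(12.011) + 7(1.008) + 79.904 + 2(32.06)
    = 72.066 + 7.056 + 79.904 + 64.120 = 223.146

223.15 g/mol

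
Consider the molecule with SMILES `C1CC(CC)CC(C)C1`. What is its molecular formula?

C9H18

Atom tally by fragment:
  cyclohexane ring core → C:6 H:12
  (− 2 ring H displaced by substituents)
  + C2H5 → C:2 H:5
  + CH3 → C:1 H:3
Element totals:
  C: 9
  H: 18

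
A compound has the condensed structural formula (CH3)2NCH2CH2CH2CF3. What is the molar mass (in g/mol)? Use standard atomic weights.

155.16 g/mol

Atom tally by fragment:
  (CH3)2NCH2 → C:3 H:8 N:1
  CH2 → C:1 H:2
  CH2CF3 → C:2 H:2 F:3
Element totals:
  C: 6
  H: 12
  F: 3
  N: 1
Molecular formula: C6H12F3N.
  M = 6(12.011) + 12(1.008) + 3(18.998) + 14.007
    = 72.066 + 12.096 + 56.994 + 14.007 = 155.163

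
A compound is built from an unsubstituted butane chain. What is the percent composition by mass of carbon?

Atom tally by fragment:
  CH3 → C:1 H:3
  CH2 → C:1 H:2
  CH2 → C:1 H:2
  CH3 → C:1 H:3
Element totals:
  C: 4
  H: 10
Molecular formula: C4H10.
Molar mass = 58.124 g/mol.
Mass from C: 4 × 12.011 = 48.044 g/mol.
%C = 48.044 / 58.124 × 100 = 82.66%.

82.66%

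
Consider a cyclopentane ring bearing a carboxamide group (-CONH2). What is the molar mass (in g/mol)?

Atom tally by fragment:
  cyclopentane ring core → C:5 H:10
  (− 1 ring H displaced by substituents)
  + CONH2 → C:1 H:2 O:1 N:1
Element totals:
  C: 6
  H: 11
  N: 1
  O: 1
Molecular formula: C6H11NO.
  M = 6(12.011) + 11(1.008) + 14.007 + 15.999
    = 72.066 + 11.088 + 14.007 + 15.999 = 113.160

113.16 g/mol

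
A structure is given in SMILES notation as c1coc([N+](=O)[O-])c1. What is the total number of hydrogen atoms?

Atom tally by fragment:
  furan ring core → C:4 H:4 O:1
  (− 1 ring H displaced by substituents)
  + NO2 → N:1 O:2
Element totals:
  C: 4
  H: 3
  N: 1
  O: 3

3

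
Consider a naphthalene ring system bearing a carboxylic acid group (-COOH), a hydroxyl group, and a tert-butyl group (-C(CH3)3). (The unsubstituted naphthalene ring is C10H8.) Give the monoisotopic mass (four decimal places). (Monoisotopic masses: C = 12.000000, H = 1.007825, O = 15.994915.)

Atom tally by fragment:
  naphthalene ring system core → C:10 H:8
  (− 3 ring H displaced by substituents)
  + COOH → C:1 H:1 O:2
  + OH → O:1 H:1
  + C(CH3)3 → C:4 H:9
Element totals:
  C: 15
  H: 16
  O: 3
Molecular formula: C15H16O3.
  M = 15(12.0) + 16(1.007825) + 3(15.994915)
    = 180.000000 + 16.125200 + 47.984745 = 244.109945

244.1099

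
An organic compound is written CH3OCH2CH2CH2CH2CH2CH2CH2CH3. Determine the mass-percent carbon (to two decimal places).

Atom tally by fragment:
  CH3OCH2 → C:2 H:5 O:1
  CH2 → C:1 H:2
  CH2 → C:1 H:2
  CH2 → C:1 H:2
  CH2 → C:1 H:2
  CH2 → C:1 H:2
  CH2 → C:1 H:2
  CH3 → C:1 H:3
Element totals:
  C: 9
  H: 20
  O: 1
Molecular formula: C9H20O.
Molar mass = 144.258 g/mol.
Mass from C: 9 × 12.011 = 108.099 g/mol.
%C = 108.099 / 144.258 × 100 = 74.93%.

74.93%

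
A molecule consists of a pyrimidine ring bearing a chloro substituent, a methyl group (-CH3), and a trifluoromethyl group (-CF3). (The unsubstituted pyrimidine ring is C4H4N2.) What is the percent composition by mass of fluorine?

Atom tally by fragment:
  pyrimidine ring core → C:4 H:4 N:2
  (− 3 ring H displaced by substituents)
  + Cl → Cl:1
  + CH3 → C:1 H:3
  + CF3 → C:1 F:3
Element totals:
  C: 6
  H: 4
  Cl: 1
  F: 3
  N: 2
Molecular formula: C6H4ClF3N2.
Molar mass = 196.556 g/mol.
Mass from F: 3 × 18.998 = 56.994 g/mol.
%F = 56.994 / 196.556 × 100 = 29.00%.

29.00%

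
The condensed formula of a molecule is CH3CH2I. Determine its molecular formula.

Atom tally by fragment:
  CH3 → C:1 H:3
  CH2I → C:1 H:2 I:1
Element totals:
  C: 2
  H: 5
  I: 1

C2H5I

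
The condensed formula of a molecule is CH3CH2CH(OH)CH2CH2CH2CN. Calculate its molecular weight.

127.19 g/mol

Atom tally by fragment:
  CH3 → C:1 H:3
  CH2 → C:1 H:2
  CH(OH) → C:1 H:2 O:1
  CH2 → C:1 H:2
  CH2 → C:1 H:2
  CH2CN → C:2 H:2 N:1
Element totals:
  C: 7
  H: 13
  N: 1
  O: 1
Molecular formula: C7H13NO.
  M = 7(12.011) + 13(1.008) + 14.007 + 15.999
    = 84.077 + 13.104 + 14.007 + 15.999 = 127.187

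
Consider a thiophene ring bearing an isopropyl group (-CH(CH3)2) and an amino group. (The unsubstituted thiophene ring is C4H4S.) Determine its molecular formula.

Atom tally by fragment:
  thiophene ring core → C:4 H:4 S:1
  (− 2 ring H displaced by substituents)
  + CH(CH3)2 → C:3 H:7
  + NH2 → N:1 H:2
Element totals:
  C: 7
  H: 11
  N: 1
  S: 1

C7H11NS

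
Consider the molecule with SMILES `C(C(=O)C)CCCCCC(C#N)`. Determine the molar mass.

167.25 g/mol

Atom tally by fragment:
  CH3COCH2 → C:3 H:5 O:1
  CH2 → C:1 H:2
  CH2 → C:1 H:2
  CH2 → C:1 H:2
  CH2 → C:1 H:2
  CH2 → C:1 H:2
  CH2CN → C:2 H:2 N:1
Element totals:
  C: 10
  H: 17
  N: 1
  O: 1
Molecular formula: C10H17NO.
  M = 10(12.011) + 17(1.008) + 14.007 + 15.999
    = 120.110 + 17.136 + 14.007 + 15.999 = 167.252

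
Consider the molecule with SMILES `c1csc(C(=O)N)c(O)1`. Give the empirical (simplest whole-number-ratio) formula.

Atom tally by fragment:
  thiophene ring core → C:4 H:4 S:1
  (− 2 ring H displaced by substituents)
  + CONH2 → C:1 H:2 O:1 N:1
  + OH → O:1 H:1
Element totals:
  C: 5
  H: 5
  N: 1
  O: 2
  S: 1
Molecular formula: C5H5NO2S.
gcd of subscripts (5, 5, 1, 2, 1) = 1, so the empirical formula equals the molecular formula.

C5H5NO2S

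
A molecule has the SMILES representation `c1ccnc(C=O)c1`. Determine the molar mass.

Atom tally by fragment:
  pyridine ring core → C:5 H:5 N:1
  (− 1 ring H displaced by substituents)
  + CHO → C:1 H:1 O:1
Element totals:
  C: 6
  H: 5
  N: 1
  O: 1
Molecular formula: C6H5NO.
  M = 6(12.011) + 5(1.008) + 14.007 + 15.999
    = 72.066 + 5.040 + 14.007 + 15.999 = 107.112

107.11 g/mol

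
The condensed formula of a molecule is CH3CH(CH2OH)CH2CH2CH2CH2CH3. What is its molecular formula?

C8H18O

Element totals:
  C: 8
  H: 18
  O: 1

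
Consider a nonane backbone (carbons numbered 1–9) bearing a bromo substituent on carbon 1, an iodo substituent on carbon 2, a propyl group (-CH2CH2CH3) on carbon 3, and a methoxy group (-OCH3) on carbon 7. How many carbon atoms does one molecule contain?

13

Atom tally by fragment:
  BrCH2 → C:1 H:2 Br:1
  CH(I) → C:1 H:1 I:1
  CH(CH2CH2CH3) → C:4 H:8
  CH2 → C:1 H:2
  CH2 → C:1 H:2
  CH2 → C:1 H:2
  CH(OCH3) → C:2 H:4 O:1
  CH2 → C:1 H:2
  CH3 → C:1 H:3
Element totals:
  C: 13
  H: 26
  Br: 1
  I: 1
  O: 1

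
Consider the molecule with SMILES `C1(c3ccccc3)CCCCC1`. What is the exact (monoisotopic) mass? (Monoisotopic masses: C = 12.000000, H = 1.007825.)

160.1252

Atom tally by fragment:
  cyclohexane ring core → C:6 H:12
  (− 1 ring H displaced by substituents)
  + C6H5 → C:6 H:5
Element totals:
  C: 12
  H: 16
Molecular formula: C12H16.
  M = 12(12.0) + 16(1.007825)
    = 144.000000 + 16.125200 = 160.125200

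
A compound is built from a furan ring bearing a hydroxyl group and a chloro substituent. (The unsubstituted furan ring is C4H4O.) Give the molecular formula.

Atom tally by fragment:
  furan ring core → C:4 H:4 O:1
  (− 2 ring H displaced by substituents)
  + OH → O:1 H:1
  + Cl → Cl:1
Element totals:
  C: 4
  H: 3
  Cl: 1
  O: 2

C4H3ClO2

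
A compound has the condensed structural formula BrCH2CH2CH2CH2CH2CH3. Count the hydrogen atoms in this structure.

13

Atom tally by fragment:
  BrCH2 → C:1 H:2 Br:1
  CH2 → C:1 H:2
  CH2 → C:1 H:2
  CH2 → C:1 H:2
  CH2 → C:1 H:2
  CH3 → C:1 H:3
Element totals:
  C: 6
  H: 13
  Br: 1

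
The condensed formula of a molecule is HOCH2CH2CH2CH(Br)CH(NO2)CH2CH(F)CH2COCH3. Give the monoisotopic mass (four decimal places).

313.0325

Atom tally by fragment:
  HOCH2CH2 → C:2 H:5 O:1
  CH2 → C:1 H:2
  CH(Br) → C:1 H:1 Br:1
  CH(NO2) → C:1 H:1 N:1 O:2
  CH2 → C:1 H:2
  CH(F) → C:1 H:1 F:1
  CH2COCH3 → C:3 H:5 O:1
Element totals:
  C: 10
  H: 17
  Br: 1
  F: 1
  N: 1
  O: 4
Molecular formula: C10H17BrFNO4.
  M = 10(12.0) + 17(1.007825) + 78.918338 + 18.998403 + 14.003074 + 4(15.994915)
    = 120.000000 + 17.133025 + 78.918338 + 18.998403 + 14.003074 + 63.979660 = 313.032500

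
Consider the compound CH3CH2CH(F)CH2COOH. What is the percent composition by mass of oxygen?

Atom tally by fragment:
  CH3 → C:1 H:3
  CH2 → C:1 H:2
  CH(F) → C:1 H:1 F:1
  CH2COOH → C:2 H:3 O:2
Element totals:
  C: 5
  H: 9
  F: 1
  O: 2
Molecular formula: C5H9FO2.
Molar mass = 120.123 g/mol.
Mass from O: 2 × 15.999 = 31.998 g/mol.
%O = 31.998 / 120.123 × 100 = 26.64%.

26.64%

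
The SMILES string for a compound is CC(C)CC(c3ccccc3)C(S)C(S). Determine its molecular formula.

Atom tally by fragment:
  CH3 → C:1 H:3
  CH(CH3) → C:2 H:4
  CH2 → C:1 H:2
  CH(C6H5) → C:7 H:6
  CH(SH) → C:1 H:2 S:1
  CH2SH → C:1 H:3 S:1
Element totals:
  C: 13
  H: 20
  S: 2

C13H20S2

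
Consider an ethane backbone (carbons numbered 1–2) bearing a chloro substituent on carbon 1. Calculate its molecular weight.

64.51 g/mol

Atom tally by fragment:
  ClCH2 → C:1 H:2 Cl:1
  CH3 → C:1 H:3
Element totals:
  C: 2
  H: 5
  Cl: 1
Molecular formula: C2H5Cl.
  M = 2(12.011) + 5(1.008) + 35.45
    = 24.022 + 5.040 + 35.450 = 64.512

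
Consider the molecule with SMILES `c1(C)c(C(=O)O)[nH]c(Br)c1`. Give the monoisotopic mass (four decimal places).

202.9582

Atom tally by fragment:
  pyrrole ring core → C:4 H:5 N:1
  (− 3 ring H displaced by substituents)
  + CH3 → C:1 H:3
  + COOH → C:1 H:1 O:2
  + Br → Br:1
Element totals:
  C: 6
  H: 6
  Br: 1
  N: 1
  O: 2
Molecular formula: C6H6BrNO2.
  M = 6(12.0) + 6(1.007825) + 78.918338 + 14.003074 + 2(15.994915)
    = 72.000000 + 6.046950 + 78.918338 + 14.003074 + 31.989830 = 202.958192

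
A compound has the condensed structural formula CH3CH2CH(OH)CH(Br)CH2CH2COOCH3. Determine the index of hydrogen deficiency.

1

Element totals:
  C: 8
  H: 15
  Br: 1
  O: 3
Molecular formula: C8H15BrO3.
DoU = (2C + 2 + N − H − X) / 2 = (2·8 + 2 + 0 − 15 − 1) / 2 = 1.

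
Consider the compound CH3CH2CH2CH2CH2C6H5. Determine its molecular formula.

Atom tally by fragment:
  CH3 → C:1 H:3
  CH2 → C:1 H:2
  CH2 → C:1 H:2
  CH2 → C:1 H:2
  CH2C6H5 → C:7 H:7
Element totals:
  C: 11
  H: 16

C11H16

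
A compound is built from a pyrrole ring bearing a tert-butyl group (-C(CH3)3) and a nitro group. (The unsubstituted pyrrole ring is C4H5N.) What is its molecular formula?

C8H12N2O2

Atom tally by fragment:
  pyrrole ring core → C:4 H:5 N:1
  (− 2 ring H displaced by substituents)
  + C(CH3)3 → C:4 H:9
  + NO2 → N:1 O:2
Element totals:
  C: 8
  H: 12
  N: 2
  O: 2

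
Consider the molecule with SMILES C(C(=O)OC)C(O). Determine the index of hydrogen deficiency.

Atom tally by fragment:
  CH3OOCCH2 → C:3 H:5 O:2
  CH2OH → C:1 H:3 O:1
Element totals:
  C: 4
  H: 8
  O: 3
Molecular formula: C4H8O3.
DoU = (2C + 2 + N − H − X) / 2 = (2·4 + 2 + 0 − 8 − 0) / 2 = 1.

1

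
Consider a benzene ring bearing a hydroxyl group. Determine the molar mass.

Atom tally by fragment:
  benzene ring core → C:6 H:6
  (− 1 ring H displaced by substituents)
  + OH → O:1 H:1
Element totals:
  C: 6
  H: 6
  O: 1
Molecular formula: C6H6O.
  M = 6(12.011) + 6(1.008) + 15.999
    = 72.066 + 6.048 + 15.999 = 94.113

94.11 g/mol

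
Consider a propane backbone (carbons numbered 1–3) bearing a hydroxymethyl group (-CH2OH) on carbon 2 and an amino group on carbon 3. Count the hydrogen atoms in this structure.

11

Atom tally by fragment:
  CH3 → C:1 H:3
  CH(CH2OH) → C:2 H:4 O:1
  CH2NH2 → C:1 H:4 N:1
Element totals:
  C: 4
  H: 11
  N: 1
  O: 1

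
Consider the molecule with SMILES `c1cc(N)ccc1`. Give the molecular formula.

C6H7N

Atom tally by fragment:
  benzene ring core → C:6 H:6
  (− 1 ring H displaced by substituents)
  + NH2 → N:1 H:2
Element totals:
  C: 6
  H: 7
  N: 1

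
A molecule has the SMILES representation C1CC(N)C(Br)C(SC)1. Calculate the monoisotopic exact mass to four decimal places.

Atom tally by fragment:
  cyclopentane ring core → C:5 H:10
  (− 3 ring H displaced by substituents)
  + NH2 → N:1 H:2
  + Br → Br:1
  + SCH3 → C:1 H:3 S:1
Element totals:
  C: 6
  H: 12
  Br: 1
  N: 1
  S: 1
Molecular formula: C6H12BrNS.
  M = 6(12.0) + 12(1.007825) + 78.918338 + 14.003074 + 31.972071
    = 72.000000 + 12.093900 + 78.918338 + 14.003074 + 31.972071 = 208.987383

208.9874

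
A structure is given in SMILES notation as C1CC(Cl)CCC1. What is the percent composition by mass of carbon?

Atom tally by fragment:
  cyclohexane ring core → C:6 H:12
  (− 1 ring H displaced by substituents)
  + Cl → Cl:1
Element totals:
  C: 6
  H: 11
  Cl: 1
Molecular formula: C6H11Cl.
Molar mass = 118.604 g/mol.
Mass from C: 6 × 12.011 = 72.066 g/mol.
%C = 72.066 / 118.604 × 100 = 60.76%.

60.76%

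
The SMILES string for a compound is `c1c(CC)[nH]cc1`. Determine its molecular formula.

Atom tally by fragment:
  pyrrole ring core → C:4 H:5 N:1
  (− 1 ring H displaced by substituents)
  + C2H5 → C:2 H:5
Element totals:
  C: 6
  H: 9
  N: 1

C6H9N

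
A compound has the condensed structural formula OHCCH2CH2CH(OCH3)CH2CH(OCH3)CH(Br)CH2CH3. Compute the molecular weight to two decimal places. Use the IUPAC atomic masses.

Atom tally by fragment:
  OHCCH2 → C:2 H:3 O:1
  CH2 → C:1 H:2
  CH(OCH3) → C:2 H:4 O:1
  CH2 → C:1 H:2
  CH(OCH3) → C:2 H:4 O:1
  CH(Br) → C:1 H:1 Br:1
  CH2 → C:1 H:2
  CH3 → C:1 H:3
Element totals:
  C: 11
  H: 21
  Br: 1
  O: 3
Molecular formula: C11H21BrO3.
  M = 11(12.011) + 21(1.008) + 79.904 + 3(15.999)
    = 132.121 + 21.168 + 79.904 + 47.997 = 281.190

281.19 g/mol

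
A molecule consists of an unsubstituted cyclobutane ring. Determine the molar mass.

Atom tally by fragment:
  cyclobutane ring core → C:4 H:8
Element totals:
  C: 4
  H: 8
Molecular formula: C4H8.
  M = 4(12.011) + 8(1.008)
    = 48.044 + 8.064 = 56.108

56.11 g/mol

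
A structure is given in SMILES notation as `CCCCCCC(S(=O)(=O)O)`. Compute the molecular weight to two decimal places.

Atom tally by fragment:
  CH3 → C:1 H:3
  CH2 → C:1 H:2
  CH2 → C:1 H:2
  CH2 → C:1 H:2
  CH2 → C:1 H:2
  CH2 → C:1 H:2
  CH2SO3H → C:1 H:3 S:1 O:3
Element totals:
  C: 7
  H: 16
  O: 3
  S: 1
Molecular formula: C7H16O3S.
  M = 7(12.011) + 16(1.008) + 3(15.999) + 32.06
    = 84.077 + 16.128 + 47.997 + 32.060 = 180.262

180.26 g/mol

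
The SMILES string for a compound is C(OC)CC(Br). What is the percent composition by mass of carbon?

Atom tally by fragment:
  CH3OCH2 → C:2 H:5 O:1
  CH2 → C:1 H:2
  CH2Br → C:1 H:2 Br:1
Element totals:
  C: 4
  H: 9
  Br: 1
  O: 1
Molecular formula: C4H9BrO.
Molar mass = 153.019 g/mol.
Mass from C: 4 × 12.011 = 48.044 g/mol.
%C = 48.044 / 153.019 × 100 = 31.40%.

31.40%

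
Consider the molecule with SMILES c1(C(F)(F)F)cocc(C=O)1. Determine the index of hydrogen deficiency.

4

Atom tally by fragment:
  furan ring core → C:4 H:4 O:1
  (− 2 ring H displaced by substituents)
  + CF3 → C:1 F:3
  + CHO → C:1 H:1 O:1
Element totals:
  C: 6
  H: 3
  F: 3
  O: 2
Molecular formula: C6H3F3O2.
DoU = (2C + 2 + N − H − X) / 2 = (2·6 + 2 + 0 − 3 − 3) / 2 = 4.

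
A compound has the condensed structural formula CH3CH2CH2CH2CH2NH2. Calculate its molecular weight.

Element totals:
  C: 5
  H: 13
  N: 1
Molecular formula: C5H13N.
  M = 5(12.011) + 13(1.008) + 14.007
    = 60.055 + 13.104 + 14.007 = 87.166

87.17 g/mol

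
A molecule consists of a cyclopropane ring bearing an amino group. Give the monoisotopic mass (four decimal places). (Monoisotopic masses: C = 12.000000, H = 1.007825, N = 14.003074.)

Atom tally by fragment:
  cyclopropane ring core → C:3 H:6
  (− 1 ring H displaced by substituents)
  + NH2 → N:1 H:2
Element totals:
  C: 3
  H: 7
  N: 1
Molecular formula: C3H7N.
  M = 3(12.0) + 7(1.007825) + 14.003074
    = 36.000000 + 7.054775 + 14.003074 = 57.057849

57.0578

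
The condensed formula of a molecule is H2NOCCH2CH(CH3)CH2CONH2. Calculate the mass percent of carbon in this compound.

49.99%

Element totals:
  C: 6
  H: 12
  N: 2
  O: 2
Molecular formula: C6H12N2O2.
Molar mass = 144.174 g/mol.
Mass from C: 6 × 12.011 = 72.066 g/mol.
%C = 72.066 / 144.174 × 100 = 49.99%.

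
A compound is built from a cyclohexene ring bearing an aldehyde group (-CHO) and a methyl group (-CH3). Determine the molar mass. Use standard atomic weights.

Atom tally by fragment:
  cyclohexene ring core → C:6 H:10
  (− 2 ring H displaced by substituents)
  + CHO → C:1 H:1 O:1
  + CH3 → C:1 H:3
Element totals:
  C: 8
  H: 12
  O: 1
Molecular formula: C8H12O.
  M = 8(12.011) + 12(1.008) + 15.999
    = 96.088 + 12.096 + 15.999 = 124.183

124.18 g/mol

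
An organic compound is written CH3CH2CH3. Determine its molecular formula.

C3H8

Atom tally by fragment:
  CH3 → C:1 H:3
  CH2 → C:1 H:2
  CH3 → C:1 H:3
Element totals:
  C: 3
  H: 8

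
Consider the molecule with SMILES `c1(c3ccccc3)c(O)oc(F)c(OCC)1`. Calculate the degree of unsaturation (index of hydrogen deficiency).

7

Atom tally by fragment:
  furan ring core → C:4 H:4 O:1
  (− 4 ring H displaced by substituents)
  + C6H5 → C:6 H:5
  + OH → O:1 H:1
  + F → F:1
  + OC2H5 → C:2 H:5 O:1
Element totals:
  C: 12
  H: 11
  F: 1
  O: 3
Molecular formula: C12H11FO3.
DoU = (2C + 2 + N − H − X) / 2 = (2·12 + 2 + 0 − 11 − 1) / 2 = 7.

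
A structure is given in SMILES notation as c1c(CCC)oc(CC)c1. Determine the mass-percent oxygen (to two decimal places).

11.58%

Atom tally by fragment:
  furan ring core → C:4 H:4 O:1
  (− 2 ring H displaced by substituents)
  + CH2CH2CH3 → C:3 H:7
  + C2H5 → C:2 H:5
Element totals:
  C: 9
  H: 14
  O: 1
Molecular formula: C9H14O.
Molar mass = 138.210 g/mol.
Mass from O: 1 × 15.999 = 15.999 g/mol.
%O = 15.999 / 138.210 × 100 = 11.58%.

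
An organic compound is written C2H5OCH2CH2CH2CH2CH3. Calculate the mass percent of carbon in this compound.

Atom tally by fragment:
  C2H5OCH2 → C:3 H:7 O:1
  CH2 → C:1 H:2
  CH2 → C:1 H:2
  CH2 → C:1 H:2
  CH3 → C:1 H:3
Element totals:
  C: 7
  H: 16
  O: 1
Molecular formula: C7H16O.
Molar mass = 116.204 g/mol.
Mass from C: 7 × 12.011 = 84.077 g/mol.
%C = 84.077 / 116.204 × 100 = 72.35%.

72.35%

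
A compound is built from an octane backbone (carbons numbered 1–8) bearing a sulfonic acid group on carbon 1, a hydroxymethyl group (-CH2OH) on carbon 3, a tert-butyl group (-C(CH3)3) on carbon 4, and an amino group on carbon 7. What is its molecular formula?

Atom tally by fragment:
  HO3SCH2 → C:1 H:3 S:1 O:3
  CH2 → C:1 H:2
  CH(CH2OH) → C:2 H:4 O:1
  CH(C(CH3)3) → C:5 H:10
  CH2 → C:1 H:2
  CH2 → C:1 H:2
  CH(NH2) → C:1 H:3 N:1
  CH3 → C:1 H:3
Element totals:
  C: 13
  H: 29
  N: 1
  O: 4
  S: 1

C13H29NO4S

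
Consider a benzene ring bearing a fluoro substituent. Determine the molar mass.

96.10 g/mol

Atom tally by fragment:
  benzene ring core → C:6 H:6
  (− 1 ring H displaced by substituents)
  + F → F:1
Element totals:
  C: 6
  H: 5
  F: 1
Molecular formula: C6H5F.
  M = 6(12.011) + 5(1.008) + 18.998
    = 72.066 + 5.040 + 18.998 = 96.104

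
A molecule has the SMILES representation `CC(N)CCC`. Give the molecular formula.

Atom tally by fragment:
  CH3 → C:1 H:3
  CH(NH2) → C:1 H:3 N:1
  CH2 → C:1 H:2
  CH2 → C:1 H:2
  CH3 → C:1 H:3
Element totals:
  C: 5
  H: 13
  N: 1

C5H13N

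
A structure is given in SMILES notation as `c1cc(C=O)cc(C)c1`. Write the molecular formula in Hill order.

Atom tally by fragment:
  benzene ring core → C:6 H:6
  (− 2 ring H displaced by substituents)
  + CHO → C:1 H:1 O:1
  + CH3 → C:1 H:3
Element totals:
  C: 8
  H: 8
  O: 1

C8H8O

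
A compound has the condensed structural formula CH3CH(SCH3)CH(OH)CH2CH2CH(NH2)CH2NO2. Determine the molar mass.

222.30 g/mol

Atom tally by fragment:
  CH3 → C:1 H:3
  CH(SCH3) → C:2 H:4 S:1
  CH(OH) → C:1 H:2 O:1
  CH2 → C:1 H:2
  CH2 → C:1 H:2
  CH(NH2) → C:1 H:3 N:1
  CH2NO2 → C:1 H:2 N:1 O:2
Element totals:
  C: 8
  H: 18
  N: 2
  O: 3
  S: 1
Molecular formula: C8H18N2O3S.
  M = 8(12.011) + 18(1.008) + 2(14.007) + 3(15.999) + 32.06
    = 96.088 + 18.144 + 28.014 + 47.997 + 32.060 = 222.303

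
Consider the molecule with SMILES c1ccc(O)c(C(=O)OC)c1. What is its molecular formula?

Atom tally by fragment:
  benzene ring core → C:6 H:6
  (− 2 ring H displaced by substituents)
  + OH → O:1 H:1
  + COOCH3 → C:2 H:3 O:2
Element totals:
  C: 8
  H: 8
  O: 3

C8H8O3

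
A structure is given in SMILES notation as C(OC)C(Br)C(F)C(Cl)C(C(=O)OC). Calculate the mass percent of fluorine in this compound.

6.52%

Atom tally by fragment:
  CH3OCH2 → C:2 H:5 O:1
  CH(Br) → C:1 H:1 Br:1
  CH(F) → C:1 H:1 F:1
  CH(Cl) → C:1 H:1 Cl:1
  CH2COOCH3 → C:3 H:5 O:2
Element totals:
  C: 8
  H: 13
  Br: 1
  Cl: 1
  F: 1
  O: 3
Molecular formula: C8H13BrClFO3.
Molar mass = 291.541 g/mol.
Mass from F: 1 × 18.998 = 18.998 g/mol.
%F = 18.998 / 291.541 × 100 = 6.52%.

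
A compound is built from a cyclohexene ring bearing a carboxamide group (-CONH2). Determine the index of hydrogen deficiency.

Atom tally by fragment:
  cyclohexene ring core → C:6 H:10
  (− 1 ring H displaced by substituents)
  + CONH2 → C:1 H:2 O:1 N:1
Element totals:
  C: 7
  H: 11
  N: 1
  O: 1
Molecular formula: C7H11NO.
DoU = (2C + 2 + N − H − X) / 2 = (2·7 + 2 + 1 − 11 − 0) / 2 = 3.

3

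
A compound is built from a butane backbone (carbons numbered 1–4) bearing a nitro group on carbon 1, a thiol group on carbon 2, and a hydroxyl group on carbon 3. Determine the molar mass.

151.18 g/mol

Atom tally by fragment:
  O2NCH2 → C:1 H:2 N:1 O:2
  CH(SH) → C:1 H:2 S:1
  CH(OH) → C:1 H:2 O:1
  CH3 → C:1 H:3
Element totals:
  C: 4
  H: 9
  N: 1
  O: 3
  S: 1
Molecular formula: C4H9NO3S.
  M = 4(12.011) + 9(1.008) + 14.007 + 3(15.999) + 32.06
    = 48.044 + 9.072 + 14.007 + 47.997 + 32.060 = 151.180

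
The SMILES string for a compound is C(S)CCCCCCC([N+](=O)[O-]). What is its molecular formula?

C8H17NO2S

Atom tally by fragment:
  HSCH2 → C:1 H:3 S:1
  CH2 → C:1 H:2
  CH2 → C:1 H:2
  CH2 → C:1 H:2
  CH2 → C:1 H:2
  CH2 → C:1 H:2
  CH2 → C:1 H:2
  CH2NO2 → C:1 H:2 N:1 O:2
Element totals:
  C: 8
  H: 17
  N: 1
  O: 2
  S: 1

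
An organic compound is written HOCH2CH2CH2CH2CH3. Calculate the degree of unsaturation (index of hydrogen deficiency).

0

Element totals:
  C: 5
  H: 12
  O: 1
Molecular formula: C5H12O.
DoU = (2C + 2 + N − H − X) / 2 = (2·5 + 2 + 0 − 12 − 0) / 2 = 0.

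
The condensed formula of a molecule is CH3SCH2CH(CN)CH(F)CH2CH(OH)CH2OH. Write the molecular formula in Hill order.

Element totals:
  C: 8
  H: 14
  F: 1
  N: 1
  O: 2
  S: 1

C8H14FNO2S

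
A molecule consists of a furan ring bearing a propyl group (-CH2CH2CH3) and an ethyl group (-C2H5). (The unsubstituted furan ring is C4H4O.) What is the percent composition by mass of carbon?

Atom tally by fragment:
  furan ring core → C:4 H:4 O:1
  (− 2 ring H displaced by substituents)
  + CH2CH2CH3 → C:3 H:7
  + C2H5 → C:2 H:5
Element totals:
  C: 9
  H: 14
  O: 1
Molecular formula: C9H14O.
Molar mass = 138.210 g/mol.
Mass from C: 9 × 12.011 = 108.099 g/mol.
%C = 108.099 / 138.210 × 100 = 78.21%.

78.21%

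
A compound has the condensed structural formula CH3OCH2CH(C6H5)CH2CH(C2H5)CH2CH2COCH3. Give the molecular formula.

Element totals:
  C: 17
  H: 26
  O: 2

C17H26O2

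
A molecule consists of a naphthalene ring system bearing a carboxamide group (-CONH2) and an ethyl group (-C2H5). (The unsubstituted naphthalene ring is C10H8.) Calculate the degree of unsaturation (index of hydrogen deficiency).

8

Atom tally by fragment:
  naphthalene ring system core → C:10 H:8
  (− 2 ring H displaced by substituents)
  + CONH2 → C:1 H:2 O:1 N:1
  + C2H5 → C:2 H:5
Element totals:
  C: 13
  H: 13
  N: 1
  O: 1
Molecular formula: C13H13NO.
DoU = (2C + 2 + N − H − X) / 2 = (2·13 + 2 + 1 − 13 − 0) / 2 = 8.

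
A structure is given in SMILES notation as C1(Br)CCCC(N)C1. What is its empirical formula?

C6H12BrN

Atom tally by fragment:
  cyclohexane ring core → C:6 H:12
  (− 2 ring H displaced by substituents)
  + Br → Br:1
  + NH2 → N:1 H:2
Element totals:
  C: 6
  H: 12
  Br: 1
  N: 1
Molecular formula: C6H12BrN.
gcd of subscripts (1, 6, 12, 1) = 1, so the empirical formula equals the molecular formula.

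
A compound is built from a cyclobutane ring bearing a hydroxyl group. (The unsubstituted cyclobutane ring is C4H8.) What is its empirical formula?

C4H8O

Atom tally by fragment:
  cyclobutane ring core → C:4 H:8
  (− 1 ring H displaced by substituents)
  + OH → O:1 H:1
Element totals:
  C: 4
  H: 8
  O: 1
Molecular formula: C4H8O.
gcd of subscripts (4, 8, 1) = 1, so the empirical formula equals the molecular formula.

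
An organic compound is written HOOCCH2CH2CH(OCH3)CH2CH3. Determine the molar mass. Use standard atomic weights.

146.19 g/mol

Element totals:
  C: 7
  H: 14
  O: 3
Molecular formula: C7H14O3.
  M = 7(12.011) + 14(1.008) + 3(15.999)
    = 84.077 + 14.112 + 47.997 = 146.186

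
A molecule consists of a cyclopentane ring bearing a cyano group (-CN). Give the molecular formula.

Atom tally by fragment:
  cyclopentane ring core → C:5 H:10
  (− 1 ring H displaced by substituents)
  + CN → C:1 N:1
Element totals:
  C: 6
  H: 9
  N: 1

C6H9N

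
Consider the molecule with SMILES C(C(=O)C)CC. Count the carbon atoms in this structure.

Atom tally by fragment:
  CH3COCH2 → C:3 H:5 O:1
  CH2 → C:1 H:2
  CH3 → C:1 H:3
Element totals:
  C: 5
  H: 10
  O: 1

5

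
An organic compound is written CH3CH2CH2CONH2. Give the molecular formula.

C4H9NO

Atom tally by fragment:
  CH3 → C:1 H:3
  CH2 → C:1 H:2
  CH2CONH2 → C:2 H:4 O:1 N:1
Element totals:
  C: 4
  H: 9
  N: 1
  O: 1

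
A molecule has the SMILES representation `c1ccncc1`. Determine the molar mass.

Atom tally by fragment:
  pyridine ring core → C:5 H:5 N:1
Element totals:
  C: 5
  H: 5
  N: 1
Molecular formula: C5H5N.
  M = 5(12.011) + 5(1.008) + 14.007
    = 60.055 + 5.040 + 14.007 = 79.102

79.10 g/mol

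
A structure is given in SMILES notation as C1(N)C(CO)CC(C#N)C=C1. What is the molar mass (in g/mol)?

152.20 g/mol

Atom tally by fragment:
  cyclohexene ring core → C:6 H:10
  (− 3 ring H displaced by substituents)
  + NH2 → N:1 H:2
  + CH2OH → C:1 H:3 O:1
  + CN → C:1 N:1
Element totals:
  C: 8
  H: 12
  N: 2
  O: 1
Molecular formula: C8H12N2O.
  M = 8(12.011) + 12(1.008) + 2(14.007) + 15.999
    = 96.088 + 12.096 + 28.014 + 15.999 = 152.197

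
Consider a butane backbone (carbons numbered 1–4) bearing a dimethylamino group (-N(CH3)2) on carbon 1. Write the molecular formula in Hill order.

Atom tally by fragment:
  (CH3)2NCH2 → C:3 H:8 N:1
  CH2 → C:1 H:2
  CH2 → C:1 H:2
  CH3 → C:1 H:3
Element totals:
  C: 6
  H: 15
  N: 1

C6H15N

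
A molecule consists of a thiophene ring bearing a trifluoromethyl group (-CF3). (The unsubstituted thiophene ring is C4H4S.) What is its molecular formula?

C5H3F3S

Atom tally by fragment:
  thiophene ring core → C:4 H:4 S:1
  (− 1 ring H displaced by substituents)
  + CF3 → C:1 F:3
Element totals:
  C: 5
  H: 3
  F: 3
  S: 1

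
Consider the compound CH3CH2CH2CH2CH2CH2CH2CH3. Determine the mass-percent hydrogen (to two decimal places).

Element totals:
  C: 8
  H: 18
Molecular formula: C8H18.
Molar mass = 114.232 g/mol.
Mass from H: 18 × 1.008 = 18.144 g/mol.
%H = 18.144 / 114.232 × 100 = 15.88%.

15.88%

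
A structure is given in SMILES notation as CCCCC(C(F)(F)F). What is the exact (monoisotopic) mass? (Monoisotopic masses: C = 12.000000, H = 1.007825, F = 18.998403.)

140.0813

Atom tally by fragment:
  CH3 → C:1 H:3
  CH2 → C:1 H:2
  CH2 → C:1 H:2
  CH2 → C:1 H:2
  CH2CF3 → C:2 H:2 F:3
Element totals:
  C: 6
  H: 11
  F: 3
Molecular formula: C6H11F3.
  M = 6(12.0) + 11(1.007825) + 3(18.998403)
    = 72.000000 + 11.086075 + 56.995209 = 140.081284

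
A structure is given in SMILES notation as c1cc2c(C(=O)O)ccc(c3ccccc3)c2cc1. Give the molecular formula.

Atom tally by fragment:
  naphthalene ring system core → C:10 H:8
  (− 2 ring H displaced by substituents)
  + COOH → C:1 H:1 O:2
  + C6H5 → C:6 H:5
Element totals:
  C: 17
  H: 12
  O: 2

C17H12O2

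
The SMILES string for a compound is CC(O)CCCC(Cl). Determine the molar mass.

136.62 g/mol

Atom tally by fragment:
  CH3 → C:1 H:3
  CH(OH) → C:1 H:2 O:1
  CH2 → C:1 H:2
  CH2 → C:1 H:2
  CH2 → C:1 H:2
  CH2Cl → C:1 H:2 Cl:1
Element totals:
  C: 6
  H: 13
  Cl: 1
  O: 1
Molecular formula: C6H13ClO.
  M = 6(12.011) + 13(1.008) + 35.45 + 15.999
    = 72.066 + 13.104 + 35.450 + 15.999 = 136.619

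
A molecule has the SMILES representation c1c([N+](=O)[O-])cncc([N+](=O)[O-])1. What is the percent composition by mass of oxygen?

Atom tally by fragment:
  pyridine ring core → C:5 H:5 N:1
  (− 2 ring H displaced by substituents)
  + NO2 → N:1 O:2
  + NO2 → N:1 O:2
Element totals:
  C: 5
  H: 3
  N: 3
  O: 4
Molecular formula: C5H3N3O4.
Molar mass = 169.096 g/mol.
Mass from O: 4 × 15.999 = 63.996 g/mol.
%O = 63.996 / 169.096 × 100 = 37.85%.

37.85%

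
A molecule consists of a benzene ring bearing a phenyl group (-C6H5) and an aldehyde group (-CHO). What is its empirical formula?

Atom tally by fragment:
  benzene ring core → C:6 H:6
  (− 2 ring H displaced by substituents)
  + C6H5 → C:6 H:5
  + CHO → C:1 H:1 O:1
Element totals:
  C: 13
  H: 10
  O: 1
Molecular formula: C13H10O.
gcd of subscripts (13, 10, 1) = 1, so the empirical formula equals the molecular formula.

C13H10O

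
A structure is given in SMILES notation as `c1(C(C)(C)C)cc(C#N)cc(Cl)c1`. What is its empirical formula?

C11H12ClN

Atom tally by fragment:
  benzene ring core → C:6 H:6
  (− 3 ring H displaced by substituents)
  + C(CH3)3 → C:4 H:9
  + CN → C:1 N:1
  + Cl → Cl:1
Element totals:
  C: 11
  H: 12
  Cl: 1
  N: 1
Molecular formula: C11H12ClN.
gcd of subscripts (11, 1, 12, 1) = 1, so the empirical formula equals the molecular formula.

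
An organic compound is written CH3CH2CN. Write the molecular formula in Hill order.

C3H5N

Atom tally by fragment:
  CH3 → C:1 H:3
  CH2CN → C:2 H:2 N:1
Element totals:
  C: 3
  H: 5
  N: 1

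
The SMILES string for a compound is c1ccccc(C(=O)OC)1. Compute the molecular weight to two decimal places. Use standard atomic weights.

136.15 g/mol

Atom tally by fragment:
  benzene ring core → C:6 H:6
  (− 1 ring H displaced by substituents)
  + COOCH3 → C:2 H:3 O:2
Element totals:
  C: 8
  H: 8
  O: 2
Molecular formula: C8H8O2.
  M = 8(12.011) + 8(1.008) + 2(15.999)
    = 96.088 + 8.064 + 31.998 = 136.150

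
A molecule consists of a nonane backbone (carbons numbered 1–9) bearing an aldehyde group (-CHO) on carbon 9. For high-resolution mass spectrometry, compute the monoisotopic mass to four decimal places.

Atom tally by fragment:
  CH3 → C:1 H:3
  CH2 → C:1 H:2
  CH2 → C:1 H:2
  CH2 → C:1 H:2
  CH2 → C:1 H:2
  CH2 → C:1 H:2
  CH2 → C:1 H:2
  CH2 → C:1 H:2
  CH2CHO → C:2 H:3 O:1
Element totals:
  C: 10
  H: 20
  O: 1
Molecular formula: C10H20O.
  M = 10(12.0) + 20(1.007825) + 15.994915
    = 120.000000 + 20.156500 + 15.994915 = 156.151415

156.1514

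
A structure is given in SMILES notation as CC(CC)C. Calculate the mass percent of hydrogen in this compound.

16.76%

Atom tally by fragment:
  CH3 → C:1 H:3
  CH(C2H5) → C:3 H:6
  CH3 → C:1 H:3
Element totals:
  C: 5
  H: 12
Molecular formula: C5H12.
Molar mass = 72.151 g/mol.
Mass from H: 12 × 1.008 = 12.096 g/mol.
%H = 12.096 / 72.151 × 100 = 16.76%.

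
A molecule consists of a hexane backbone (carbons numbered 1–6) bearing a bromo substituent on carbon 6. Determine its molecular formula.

Atom tally by fragment:
  CH3 → C:1 H:3
  CH2 → C:1 H:2
  CH2 → C:1 H:2
  CH2 → C:1 H:2
  CH2 → C:1 H:2
  CH2Br → C:1 H:2 Br:1
Element totals:
  C: 6
  H: 13
  Br: 1

C6H13Br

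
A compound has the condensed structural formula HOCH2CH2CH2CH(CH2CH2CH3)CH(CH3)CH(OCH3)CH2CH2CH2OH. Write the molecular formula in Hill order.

Atom tally by fragment:
  HOCH2CH2 → C:2 H:5 O:1
  CH2 → C:1 H:2
  CH(CH2CH2CH3) → C:4 H:8
  CH(CH3) → C:2 H:4
  CH(OCH3) → C:2 H:4 O:1
  CH2 → C:1 H:2
  CH2CH2OH → C:2 H:5 O:1
Element totals:
  C: 14
  H: 30
  O: 3

C14H30O3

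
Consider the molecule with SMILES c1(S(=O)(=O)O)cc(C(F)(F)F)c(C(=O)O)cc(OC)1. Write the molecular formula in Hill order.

Atom tally by fragment:
  benzene ring core → C:6 H:6
  (− 4 ring H displaced by substituents)
  + SO3H → S:1 O:3 H:1
  + CF3 → C:1 F:3
  + COOH → C:1 H:1 O:2
  + OCH3 → C:1 H:3 O:1
Element totals:
  C: 9
  H: 7
  F: 3
  O: 6
  S: 1

C9H7F3O6S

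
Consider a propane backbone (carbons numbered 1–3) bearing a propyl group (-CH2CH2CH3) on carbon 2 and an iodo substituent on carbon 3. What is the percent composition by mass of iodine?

Atom tally by fragment:
  CH3 → C:1 H:3
  CH(CH2CH2CH3) → C:4 H:8
  CH2I → C:1 H:2 I:1
Element totals:
  C: 6
  H: 13
  I: 1
Molecular formula: C6H13I.
Molar mass = 212.074 g/mol.
Mass from I: 1 × 126.904 = 126.904 g/mol.
%I = 126.904 / 212.074 × 100 = 59.84%.

59.84%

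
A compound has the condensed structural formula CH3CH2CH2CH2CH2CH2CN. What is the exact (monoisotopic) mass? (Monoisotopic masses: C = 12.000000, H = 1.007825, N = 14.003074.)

111.1048

Atom tally by fragment:
  CH3 → C:1 H:3
  CH2 → C:1 H:2
  CH2 → C:1 H:2
  CH2 → C:1 H:2
  CH2 → C:1 H:2
  CH2CN → C:2 H:2 N:1
Element totals:
  C: 7
  H: 13
  N: 1
Molecular formula: C7H13N.
  M = 7(12.0) + 13(1.007825) + 14.003074
    = 84.000000 + 13.101725 + 14.003074 = 111.104799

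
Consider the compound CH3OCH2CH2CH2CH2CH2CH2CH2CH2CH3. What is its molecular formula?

C10H22O

Element totals:
  C: 10
  H: 22
  O: 1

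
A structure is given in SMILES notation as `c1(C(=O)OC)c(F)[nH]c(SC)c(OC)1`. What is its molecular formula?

C8H10FNO3S

Atom tally by fragment:
  pyrrole ring core → C:4 H:5 N:1
  (− 4 ring H displaced by substituents)
  + COOCH3 → C:2 H:3 O:2
  + F → F:1
  + SCH3 → C:1 H:3 S:1
  + OCH3 → C:1 H:3 O:1
Element totals:
  C: 8
  H: 10
  F: 1
  N: 1
  O: 3
  S: 1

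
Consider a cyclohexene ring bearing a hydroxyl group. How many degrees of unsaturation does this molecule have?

2

Atom tally by fragment:
  cyclohexene ring core → C:6 H:10
  (− 1 ring H displaced by substituents)
  + OH → O:1 H:1
Element totals:
  C: 6
  H: 10
  O: 1
Molecular formula: C6H10O.
DoU = (2C + 2 + N − H − X) / 2 = (2·6 + 2 + 0 − 10 − 0) / 2 = 2.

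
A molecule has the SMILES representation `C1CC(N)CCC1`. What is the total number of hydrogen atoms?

13

Atom tally by fragment:
  cyclohexane ring core → C:6 H:12
  (− 1 ring H displaced by substituents)
  + NH2 → N:1 H:2
Element totals:
  C: 6
  H: 13
  N: 1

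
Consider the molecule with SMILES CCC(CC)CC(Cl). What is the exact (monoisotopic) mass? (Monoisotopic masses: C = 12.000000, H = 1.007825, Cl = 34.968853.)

134.0862

Atom tally by fragment:
  CH3 → C:1 H:3
  CH2 → C:1 H:2
  CH(C2H5) → C:3 H:6
  CH2 → C:1 H:2
  CH2Cl → C:1 H:2 Cl:1
Element totals:
  C: 7
  H: 15
  Cl: 1
Molecular formula: C7H15Cl.
  M = 7(12.0) + 15(1.007825) + 34.968853
    = 84.000000 + 15.117375 + 34.968853 = 134.086228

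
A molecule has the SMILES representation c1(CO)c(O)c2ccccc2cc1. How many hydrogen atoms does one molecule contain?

10

Atom tally by fragment:
  naphthalene ring system core → C:10 H:8
  (− 2 ring H displaced by substituents)
  + CH2OH → C:1 H:3 O:1
  + OH → O:1 H:1
Element totals:
  C: 11
  H: 10
  O: 2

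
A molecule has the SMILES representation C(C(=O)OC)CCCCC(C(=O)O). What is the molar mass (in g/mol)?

188.22 g/mol

Atom tally by fragment:
  CH3OOCCH2 → C:3 H:5 O:2
  CH2 → C:1 H:2
  CH2 → C:1 H:2
  CH2 → C:1 H:2
  CH2 → C:1 H:2
  CH2COOH → C:2 H:3 O:2
Element totals:
  C: 9
  H: 16
  O: 4
Molecular formula: C9H16O4.
  M = 9(12.011) + 16(1.008) + 4(15.999)
    = 108.099 + 16.128 + 63.996 = 188.223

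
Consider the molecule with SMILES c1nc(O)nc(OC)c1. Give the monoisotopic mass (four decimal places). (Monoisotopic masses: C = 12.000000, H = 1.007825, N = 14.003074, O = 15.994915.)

126.0429

Atom tally by fragment:
  pyrimidine ring core → C:4 H:4 N:2
  (− 2 ring H displaced by substituents)
  + OH → O:1 H:1
  + OCH3 → C:1 H:3 O:1
Element totals:
  C: 5
  H: 6
  N: 2
  O: 2
Molecular formula: C5H6N2O2.
  M = 5(12.0) + 6(1.007825) + 2(14.003074) + 2(15.994915)
    = 60.000000 + 6.046950 + 28.006148 + 31.989830 = 126.042928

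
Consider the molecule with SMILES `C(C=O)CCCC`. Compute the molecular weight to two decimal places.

Atom tally by fragment:
  OHCCH2 → C:2 H:3 O:1
  CH2 → C:1 H:2
  CH2 → C:1 H:2
  CH2 → C:1 H:2
  CH3 → C:1 H:3
Element totals:
  C: 6
  H: 12
  O: 1
Molecular formula: C6H12O.
  M = 6(12.011) + 12(1.008) + 15.999
    = 72.066 + 12.096 + 15.999 = 100.161

100.16 g/mol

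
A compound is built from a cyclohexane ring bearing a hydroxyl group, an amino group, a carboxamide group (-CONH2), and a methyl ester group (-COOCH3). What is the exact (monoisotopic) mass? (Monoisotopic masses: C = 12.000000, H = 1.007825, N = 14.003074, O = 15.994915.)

Atom tally by fragment:
  cyclohexane ring core → C:6 H:12
  (− 4 ring H displaced by substituents)
  + OH → O:1 H:1
  + NH2 → N:1 H:2
  + CONH2 → C:1 H:2 O:1 N:1
  + COOCH3 → C:2 H:3 O:2
Element totals:
  C: 9
  H: 16
  N: 2
  O: 4
Molecular formula: C9H16N2O4.
  M = 9(12.0) + 16(1.007825) + 2(14.003074) + 4(15.994915)
    = 108.000000 + 16.125200 + 28.006148 + 63.979660 = 216.111008

216.1110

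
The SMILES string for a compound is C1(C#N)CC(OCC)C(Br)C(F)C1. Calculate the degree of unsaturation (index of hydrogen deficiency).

3

Atom tally by fragment:
  cyclohexane ring core → C:6 H:12
  (− 4 ring H displaced by substituents)
  + CN → C:1 N:1
  + OC2H5 → C:2 H:5 O:1
  + Br → Br:1
  + F → F:1
Element totals:
  C: 9
  H: 13
  Br: 1
  F: 1
  N: 1
  O: 1
Molecular formula: C9H13BrFNO.
DoU = (2C + 2 + N − H − X) / 2 = (2·9 + 2 + 1 − 13 − 2) / 2 = 3.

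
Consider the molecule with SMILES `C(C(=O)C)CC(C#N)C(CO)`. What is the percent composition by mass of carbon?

61.91%

Atom tally by fragment:
  CH3COCH2 → C:3 H:5 O:1
  CH2 → C:1 H:2
  CH(CN) → C:2 H:1 N:1
  CH2CH2OH → C:2 H:5 O:1
Element totals:
  C: 8
  H: 13
  N: 1
  O: 2
Molecular formula: C8H13NO2.
Molar mass = 155.197 g/mol.
Mass from C: 8 × 12.011 = 96.088 g/mol.
%C = 96.088 / 155.197 × 100 = 61.91%.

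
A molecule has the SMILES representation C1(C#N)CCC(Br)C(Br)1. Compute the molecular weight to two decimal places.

252.94 g/mol

Atom tally by fragment:
  cyclopentane ring core → C:5 H:10
  (− 3 ring H displaced by substituents)
  + CN → C:1 N:1
  + Br → Br:1
  + Br → Br:1
Element totals:
  C: 6
  H: 7
  Br: 2
  N: 1
Molecular formula: C6H7Br2N.
  M = 6(12.011) + 7(1.008) + 2(79.904) + 14.007
    = 72.066 + 7.056 + 159.808 + 14.007 = 252.937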